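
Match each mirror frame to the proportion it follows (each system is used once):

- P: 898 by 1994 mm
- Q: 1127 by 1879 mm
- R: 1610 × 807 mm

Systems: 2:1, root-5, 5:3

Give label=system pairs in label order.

Ratios: P ≈ 2.220; Q ≈ 1.667; R ≈ 1.995.
Targets: 2:1 ≈ 2.000; root-5 ≈ 2.236; 5:3 ≈ 1.667.

P=root-5, Q=5:3, R=2:1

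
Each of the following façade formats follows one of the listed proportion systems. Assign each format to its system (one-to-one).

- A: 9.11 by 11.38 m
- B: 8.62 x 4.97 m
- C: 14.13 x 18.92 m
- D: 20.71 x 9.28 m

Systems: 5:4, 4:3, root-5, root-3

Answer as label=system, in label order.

A=5:4, B=root-3, C=4:3, D=root-5

Ratios: A ≈ 1.249; B ≈ 1.734; C ≈ 1.339; D ≈ 2.232.
Targets: 5:4 ≈ 1.250; 4:3 ≈ 1.333; root-5 ≈ 2.236; root-3 ≈ 1.732.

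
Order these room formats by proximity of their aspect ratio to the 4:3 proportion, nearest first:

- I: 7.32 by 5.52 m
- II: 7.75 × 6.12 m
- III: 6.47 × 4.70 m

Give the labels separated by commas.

I: 7.32/5.52 ≈ 1.326 → |1.326 − 1.333| = 0.007
II: 7.75/6.12 ≈ 1.266 → |1.266 − 1.333| = 0.067
III: 6.47/4.70 ≈ 1.377 → |1.377 − 1.333| = 0.044

I, III, II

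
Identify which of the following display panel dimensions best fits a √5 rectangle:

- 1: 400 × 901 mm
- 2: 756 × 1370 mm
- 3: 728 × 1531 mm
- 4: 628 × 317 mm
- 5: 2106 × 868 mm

1

Ratios (long/short): 1 ≈ 2.252; 2 ≈ 1.812; 3 ≈ 2.103; 4 ≈ 1.981; 5 ≈ 2.426.
root-5 ≈ 2.236; option 1 is nearest (Δ 0.016).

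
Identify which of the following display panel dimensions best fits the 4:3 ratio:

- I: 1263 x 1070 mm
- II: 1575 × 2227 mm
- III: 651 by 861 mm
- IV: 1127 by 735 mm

III

Target 4:3 ≈ 1.333.
I: 1.180 (Δ0.153)  II: 1.414 (Δ0.081)  III: 1.323 (Δ0.010)  IV: 1.533 (Δ0.200)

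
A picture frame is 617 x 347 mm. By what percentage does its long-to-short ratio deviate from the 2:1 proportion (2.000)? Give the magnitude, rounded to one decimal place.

Ratio = 617 / 347 ≈ 1.7781.
Ideal 2:1 = 2.0000. |1.7781 − 2.0000| / 2.0000 ≈ 11.09% → 11.1%.

11.1%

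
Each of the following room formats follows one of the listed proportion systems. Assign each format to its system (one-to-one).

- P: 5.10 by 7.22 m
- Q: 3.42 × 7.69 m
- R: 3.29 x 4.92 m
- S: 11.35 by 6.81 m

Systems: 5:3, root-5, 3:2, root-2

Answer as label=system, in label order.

P=root-2, Q=root-5, R=3:2, S=5:3

Ratios: P ≈ 1.416; Q ≈ 2.249; R ≈ 1.495; S ≈ 1.667.
Targets: 5:3 ≈ 1.667; root-5 ≈ 2.236; 3:2 ≈ 1.500; root-2 ≈ 1.414.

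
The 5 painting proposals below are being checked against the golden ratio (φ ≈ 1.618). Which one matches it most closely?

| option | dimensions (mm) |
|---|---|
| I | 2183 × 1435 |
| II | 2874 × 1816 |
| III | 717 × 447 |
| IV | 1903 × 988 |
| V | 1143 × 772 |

III

Target golden ratio ≈ 1.618.
I: 1.521 (Δ0.097)  II: 1.583 (Δ0.035)  III: 1.604 (Δ0.014)  IV: 1.926 (Δ0.308)  V: 1.481 (Δ0.137)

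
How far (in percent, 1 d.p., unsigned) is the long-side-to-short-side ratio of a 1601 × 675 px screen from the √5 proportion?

Ratio = 1601 / 675 ≈ 2.3719.
Ideal root-5 ≈ 2.2361. |2.3719 − 2.2361| / 2.2361 ≈ 6.07% → 6.1%.

6.1%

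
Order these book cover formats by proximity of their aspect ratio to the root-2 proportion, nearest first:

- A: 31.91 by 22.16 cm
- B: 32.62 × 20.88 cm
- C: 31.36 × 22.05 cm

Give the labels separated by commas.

Ratios: A = 31.91 / 22.16 ≈ 1.440; B = 32.62 / 20.88 ≈ 1.562; C = 31.36 / 22.05 ≈ 1.422.
|Δ from 1.414|: A 0.026; B 0.148; C 0.008.

C, A, B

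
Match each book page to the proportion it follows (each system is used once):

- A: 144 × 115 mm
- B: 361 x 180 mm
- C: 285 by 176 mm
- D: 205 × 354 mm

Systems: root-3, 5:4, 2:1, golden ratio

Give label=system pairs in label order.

Ratios: A ≈ 1.252; B ≈ 2.006; C ≈ 1.619; D ≈ 1.727.
Targets: root-3 ≈ 1.732; 5:4 ≈ 1.250; 2:1 ≈ 2.000; golden ratio ≈ 1.618.

A=5:4, B=2:1, C=golden ratio, D=root-3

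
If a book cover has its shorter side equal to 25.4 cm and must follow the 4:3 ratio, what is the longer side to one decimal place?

33.9 cm

4:3 ≈ 1.33333.
Longer side = 25.4 × 1.33333 ≈ 33.867 → 33.9 cm.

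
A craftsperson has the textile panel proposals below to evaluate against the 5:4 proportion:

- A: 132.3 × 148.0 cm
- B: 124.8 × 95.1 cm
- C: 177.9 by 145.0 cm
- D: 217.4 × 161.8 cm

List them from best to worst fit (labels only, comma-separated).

A: 148.0/132.3 ≈ 1.119 → |1.119 − 1.250| = 0.131
B: 124.8/95.1 ≈ 1.312 → |1.312 − 1.250| = 0.062
C: 177.9/145.0 ≈ 1.227 → |1.227 − 1.250| = 0.023
D: 217.4/161.8 ≈ 1.344 → |1.344 − 1.250| = 0.094

C, B, D, A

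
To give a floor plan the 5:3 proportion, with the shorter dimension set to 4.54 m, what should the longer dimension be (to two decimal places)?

7.57 m

5:3 ≈ 1.66667.
Longer side = 4.54 × 1.66667 ≈ 7.5667 → 7.57 m.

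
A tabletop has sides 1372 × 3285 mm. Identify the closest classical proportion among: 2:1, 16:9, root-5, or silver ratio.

Ratio = 3285 / 1372 ≈ 2.394.
Distances: 2:1 2.000 (Δ 0.394); 16:9 1.778 (Δ 0.616); root-5 2.236 (Δ 0.158); silver ratio 2.414 (Δ 0.020).

silver ratio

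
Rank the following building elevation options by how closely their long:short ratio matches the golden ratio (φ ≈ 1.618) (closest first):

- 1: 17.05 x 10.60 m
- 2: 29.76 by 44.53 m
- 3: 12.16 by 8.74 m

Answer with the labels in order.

Ratios: 1 = 17.05 / 10.60 ≈ 1.608; 2 = 44.53 / 29.76 ≈ 1.496; 3 = 12.16 / 8.74 ≈ 1.391.
|Δ from 1.618|: 1 0.010; 2 0.122; 3 0.227.

1, 2, 3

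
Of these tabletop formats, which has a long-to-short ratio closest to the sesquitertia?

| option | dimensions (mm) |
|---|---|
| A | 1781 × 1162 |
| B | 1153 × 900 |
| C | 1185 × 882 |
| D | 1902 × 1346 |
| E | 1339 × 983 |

Ratios (long/short): A ≈ 1.533; B ≈ 1.281; C ≈ 1.344; D ≈ 1.413; E ≈ 1.362.
4:3 ≈ 1.333; option C is nearest (Δ 0.011).

C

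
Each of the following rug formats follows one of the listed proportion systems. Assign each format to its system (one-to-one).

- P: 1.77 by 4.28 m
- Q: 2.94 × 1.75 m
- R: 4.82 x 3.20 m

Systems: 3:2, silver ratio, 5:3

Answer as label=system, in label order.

Ratios: P ≈ 2.418; Q ≈ 1.680; R ≈ 1.506.
Targets: 3:2 ≈ 1.500; silver ratio ≈ 2.414; 5:3 ≈ 1.667.

P=silver ratio, Q=5:3, R=3:2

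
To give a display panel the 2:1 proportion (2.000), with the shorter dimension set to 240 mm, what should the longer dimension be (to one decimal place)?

480.0 mm

2:1 = 2.00000.
Longer side = 240 × 2.00000 ≈ 480.000 → 480.0 mm.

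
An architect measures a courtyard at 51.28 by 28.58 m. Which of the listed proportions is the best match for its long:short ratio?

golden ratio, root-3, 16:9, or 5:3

16:9

51.28/28.58 ≈ 1.794. Nearest candidates are 16:9 (1.778, off by 0.016) and root-3 (1.732, off by 0.062).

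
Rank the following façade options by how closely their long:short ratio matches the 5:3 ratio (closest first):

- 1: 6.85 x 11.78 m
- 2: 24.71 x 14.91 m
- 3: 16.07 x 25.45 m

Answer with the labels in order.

2, 1, 3

1: 11.78/6.85 ≈ 1.720 → |1.720 − 1.667| = 0.053
2: 24.71/14.91 ≈ 1.657 → |1.657 − 1.667| = 0.010
3: 25.45/16.07 ≈ 1.584 → |1.584 − 1.667| = 0.083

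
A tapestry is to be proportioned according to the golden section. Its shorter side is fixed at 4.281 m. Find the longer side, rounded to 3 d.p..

golden ratio ≈ 1.61803.
Longer side = 4.281 × 1.61803 ≈ 6.92679 → 6.927 m.

6.927 m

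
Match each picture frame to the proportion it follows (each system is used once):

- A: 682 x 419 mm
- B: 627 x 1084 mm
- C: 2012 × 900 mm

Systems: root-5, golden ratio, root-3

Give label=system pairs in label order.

A = 682/419 ≈ 1.628 → golden ratio (1.618)
B = 1084/627 ≈ 1.729 → root-3 (1.732)
C = 2012/900 ≈ 2.236 → root-5 (2.236)

A=golden ratio, B=root-3, C=root-5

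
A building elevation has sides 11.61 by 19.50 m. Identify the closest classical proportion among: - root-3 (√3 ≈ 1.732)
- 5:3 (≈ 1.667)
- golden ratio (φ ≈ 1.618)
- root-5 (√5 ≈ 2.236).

5:3

Ratio = 19.50 / 11.61 ≈ 1.680.
Distances: root-3 1.732 (Δ 0.052); 5:3 1.667 (Δ 0.013); golden ratio 1.618 (Δ 0.062); root-5 2.236 (Δ 0.556).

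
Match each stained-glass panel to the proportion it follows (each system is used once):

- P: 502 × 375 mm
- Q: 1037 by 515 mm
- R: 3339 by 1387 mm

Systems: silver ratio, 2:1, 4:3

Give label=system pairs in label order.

P = 502/375 ≈ 1.339 → 4:3 (1.333)
Q = 1037/515 ≈ 2.014 → 2:1 (2.000)
R = 3339/1387 ≈ 2.407 → silver ratio (2.414)

P=4:3, Q=2:1, R=silver ratio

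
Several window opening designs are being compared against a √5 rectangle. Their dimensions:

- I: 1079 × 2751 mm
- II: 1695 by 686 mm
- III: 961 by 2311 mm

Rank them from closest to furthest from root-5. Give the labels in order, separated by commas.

III, II, I

Ratios: I = 2751 / 1079 ≈ 2.550; II = 1695 / 686 ≈ 2.471; III = 2311 / 961 ≈ 2.405.
|Δ from 2.236|: I 0.314; II 0.235; III 0.169.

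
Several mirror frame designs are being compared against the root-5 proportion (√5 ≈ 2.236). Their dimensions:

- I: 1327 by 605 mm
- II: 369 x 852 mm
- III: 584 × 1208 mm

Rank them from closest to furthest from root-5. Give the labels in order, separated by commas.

I: 1327/605 ≈ 2.193 → |2.193 − 2.236| = 0.043
II: 852/369 ≈ 2.309 → |2.309 − 2.236| = 0.073
III: 1208/584 ≈ 2.068 → |2.068 − 2.236| = 0.168

I, II, III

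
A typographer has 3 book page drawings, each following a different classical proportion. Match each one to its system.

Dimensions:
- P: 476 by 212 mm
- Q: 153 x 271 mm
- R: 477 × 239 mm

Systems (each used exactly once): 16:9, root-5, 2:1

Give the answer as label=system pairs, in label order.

P=root-5, Q=16:9, R=2:1

P = 476/212 ≈ 2.245 → root-5 (2.236)
Q = 271/153 ≈ 1.771 → 16:9 (1.778)
R = 477/239 ≈ 1.996 → 2:1 (2.000)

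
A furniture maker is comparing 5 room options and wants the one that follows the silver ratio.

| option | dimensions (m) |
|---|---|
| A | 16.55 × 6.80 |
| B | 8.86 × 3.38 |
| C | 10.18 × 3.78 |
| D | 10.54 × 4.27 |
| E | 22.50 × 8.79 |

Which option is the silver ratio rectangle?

A

Ratios (long/short): A ≈ 2.434; B ≈ 2.621; C ≈ 2.693; D ≈ 2.468; E ≈ 2.560.
silver ratio ≈ 2.414; option A is nearest (Δ 0.020).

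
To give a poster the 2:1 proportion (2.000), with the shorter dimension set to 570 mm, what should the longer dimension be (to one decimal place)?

1140.0 mm

2:1 = 2.00000.
Longer side = 570 × 2.00000 ≈ 1140.000 → 1140.0 mm.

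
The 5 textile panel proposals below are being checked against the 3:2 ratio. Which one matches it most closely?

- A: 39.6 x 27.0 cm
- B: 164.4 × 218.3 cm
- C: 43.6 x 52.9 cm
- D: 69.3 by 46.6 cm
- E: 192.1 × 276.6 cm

Target 3:2 ≈ 1.500.
A: 1.467 (Δ0.033)  B: 1.328 (Δ0.172)  C: 1.213 (Δ0.287)  D: 1.487 (Δ0.013)  E: 1.440 (Δ0.060)

D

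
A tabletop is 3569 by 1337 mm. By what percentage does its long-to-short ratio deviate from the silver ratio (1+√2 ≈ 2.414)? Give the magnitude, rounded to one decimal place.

10.6%

Ratio = 3569 / 1337 ≈ 2.6694.
Ideal silver ratio ≈ 2.4142. |2.6694 − 2.4142| / 2.4142 ≈ 10.57% → 10.6%.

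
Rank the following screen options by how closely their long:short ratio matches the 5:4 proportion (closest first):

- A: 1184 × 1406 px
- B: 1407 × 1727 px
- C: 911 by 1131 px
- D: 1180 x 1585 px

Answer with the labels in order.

Ratios: A = 1406 / 1184 ≈ 1.188; B = 1727 / 1407 ≈ 1.227; C = 1131 / 911 ≈ 1.241; D = 1585 / 1180 ≈ 1.343.
|Δ from 1.250|: A 0.062; B 0.023; C 0.009; D 0.093.

C, B, A, D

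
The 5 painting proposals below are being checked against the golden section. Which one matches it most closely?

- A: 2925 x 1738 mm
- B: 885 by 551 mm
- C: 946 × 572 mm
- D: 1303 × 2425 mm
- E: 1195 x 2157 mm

B

Target golden ratio ≈ 1.618.
A: 1.683 (Δ0.065)  B: 1.606 (Δ0.012)  C: 1.654 (Δ0.036)  D: 1.861 (Δ0.243)  E: 1.805 (Δ0.187)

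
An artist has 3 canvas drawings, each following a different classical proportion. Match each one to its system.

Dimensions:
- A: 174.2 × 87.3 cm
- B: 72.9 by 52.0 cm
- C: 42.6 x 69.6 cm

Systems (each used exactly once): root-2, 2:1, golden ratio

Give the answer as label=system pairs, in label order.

A=2:1, B=root-2, C=golden ratio

Ratios: A ≈ 1.995; B ≈ 1.402; C ≈ 1.634.
Targets: root-2 ≈ 1.414; 2:1 ≈ 2.000; golden ratio ≈ 1.618.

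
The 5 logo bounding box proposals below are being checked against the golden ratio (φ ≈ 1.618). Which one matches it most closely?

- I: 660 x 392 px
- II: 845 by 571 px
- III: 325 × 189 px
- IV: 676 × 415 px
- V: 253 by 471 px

IV

Target golden ratio ≈ 1.618.
I: 1.684 (Δ0.066)  II: 1.480 (Δ0.138)  III: 1.720 (Δ0.102)  IV: 1.629 (Δ0.011)  V: 1.862 (Δ0.244)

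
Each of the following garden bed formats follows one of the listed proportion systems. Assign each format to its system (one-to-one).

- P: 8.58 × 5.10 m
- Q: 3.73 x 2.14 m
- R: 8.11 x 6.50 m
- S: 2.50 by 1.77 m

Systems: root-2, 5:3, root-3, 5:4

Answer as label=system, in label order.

Ratios: P ≈ 1.682; Q ≈ 1.743; R ≈ 1.248; S ≈ 1.412.
Targets: root-2 ≈ 1.414; 5:3 ≈ 1.667; root-3 ≈ 1.732; 5:4 ≈ 1.250.

P=5:3, Q=root-3, R=5:4, S=root-2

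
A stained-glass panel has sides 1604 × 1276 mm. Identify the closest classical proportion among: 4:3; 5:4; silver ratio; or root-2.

1604/1276 ≈ 1.257. Nearest candidates are 5:4 (1.250, off by 0.007) and 4:3 (1.333, off by 0.076).

5:4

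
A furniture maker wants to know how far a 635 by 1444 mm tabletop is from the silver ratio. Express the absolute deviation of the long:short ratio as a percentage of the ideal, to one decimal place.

Ratio = 1444 / 635 ≈ 2.2740.
Ideal silver ratio ≈ 2.4142. |2.2740 − 2.4142| / 2.4142 ≈ 5.81% → 5.8%.

5.8%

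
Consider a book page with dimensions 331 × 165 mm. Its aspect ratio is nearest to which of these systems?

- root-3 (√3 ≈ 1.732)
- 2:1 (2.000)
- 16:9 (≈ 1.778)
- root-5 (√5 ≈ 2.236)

Ratio = 331 / 165 ≈ 2.006.
Distances: root-3 1.732 (Δ 0.274); 2:1 2.000 (Δ 0.006); 16:9 1.778 (Δ 0.228); root-5 2.236 (Δ 0.230).

2:1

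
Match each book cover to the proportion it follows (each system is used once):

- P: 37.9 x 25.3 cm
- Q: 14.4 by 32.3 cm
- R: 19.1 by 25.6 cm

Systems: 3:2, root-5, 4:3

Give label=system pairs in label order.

P=3:2, Q=root-5, R=4:3

Ratios: P ≈ 1.498; Q ≈ 2.243; R ≈ 1.340.
Targets: 3:2 ≈ 1.500; root-5 ≈ 2.236; 4:3 ≈ 1.333.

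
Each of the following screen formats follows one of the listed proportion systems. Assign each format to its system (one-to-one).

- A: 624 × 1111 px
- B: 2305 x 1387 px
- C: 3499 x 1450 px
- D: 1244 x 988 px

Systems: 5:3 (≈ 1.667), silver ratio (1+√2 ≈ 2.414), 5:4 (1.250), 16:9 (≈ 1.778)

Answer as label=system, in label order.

A=16:9, B=5:3, C=silver ratio, D=5:4

Ratios: A ≈ 1.780; B ≈ 1.662; C ≈ 2.413; D ≈ 1.259.
Targets: 5:3 ≈ 1.667; silver ratio ≈ 2.414; 5:4 ≈ 1.250; 16:9 ≈ 1.778.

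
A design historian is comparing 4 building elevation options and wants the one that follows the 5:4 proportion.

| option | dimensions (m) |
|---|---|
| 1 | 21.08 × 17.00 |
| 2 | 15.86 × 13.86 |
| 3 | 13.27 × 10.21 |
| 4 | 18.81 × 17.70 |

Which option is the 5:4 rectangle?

1

Target 5:4 ≈ 1.250.
1: 1.240 (Δ0.010)  2: 1.144 (Δ0.106)  3: 1.300 (Δ0.050)  4: 1.063 (Δ0.187)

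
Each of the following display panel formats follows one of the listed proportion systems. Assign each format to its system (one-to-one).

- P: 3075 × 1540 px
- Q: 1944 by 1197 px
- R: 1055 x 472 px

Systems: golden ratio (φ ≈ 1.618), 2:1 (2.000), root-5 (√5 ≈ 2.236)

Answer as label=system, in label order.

P = 3075/1540 ≈ 1.997 → 2:1 (2.000)
Q = 1944/1197 ≈ 1.624 → golden ratio (1.618)
R = 1055/472 ≈ 2.235 → root-5 (2.236)

P=2:1, Q=golden ratio, R=root-5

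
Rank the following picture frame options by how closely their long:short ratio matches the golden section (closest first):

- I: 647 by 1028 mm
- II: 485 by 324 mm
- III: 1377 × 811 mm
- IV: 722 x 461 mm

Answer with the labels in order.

I, IV, III, II

Ratios: I = 1028 / 647 ≈ 1.589; II = 485 / 324 ≈ 1.497; III = 1377 / 811 ≈ 1.698; IV = 722 / 461 ≈ 1.566.
|Δ from 1.618|: I 0.029; II 0.121; III 0.080; IV 0.052.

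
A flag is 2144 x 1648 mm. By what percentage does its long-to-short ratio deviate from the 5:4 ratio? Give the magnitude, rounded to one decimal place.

4.1%

Ratio = 2144 / 1648 ≈ 1.3010.
Ideal 5:4 = 1.2500. |1.3010 − 1.2500| / 1.2500 ≈ 4.08% → 4.1%.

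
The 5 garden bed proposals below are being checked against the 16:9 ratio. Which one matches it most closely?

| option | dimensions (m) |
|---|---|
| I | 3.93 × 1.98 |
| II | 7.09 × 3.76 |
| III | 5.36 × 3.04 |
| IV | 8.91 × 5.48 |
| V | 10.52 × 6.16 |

III

Ratios (long/short): I ≈ 1.985; II ≈ 1.886; III ≈ 1.763; IV ≈ 1.626; V ≈ 1.708.
16:9 ≈ 1.778; option III is nearest (Δ 0.015).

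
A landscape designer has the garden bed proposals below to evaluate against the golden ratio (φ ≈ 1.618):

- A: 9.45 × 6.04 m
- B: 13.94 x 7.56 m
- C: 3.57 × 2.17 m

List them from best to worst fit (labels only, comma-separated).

C, A, B

Ratios: A = 9.45 / 6.04 ≈ 1.565; B = 13.94 / 7.56 ≈ 1.844; C = 3.57 / 2.17 ≈ 1.645.
|Δ from 1.618|: A 0.053; B 0.226; C 0.027.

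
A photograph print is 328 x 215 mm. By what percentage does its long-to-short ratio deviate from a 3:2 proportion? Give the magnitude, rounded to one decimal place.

Ratio = 328 / 215 ≈ 1.5256.
Ideal 3:2 = 1.5000. |1.5256 − 1.5000| / 1.5000 ≈ 1.71% → 1.7%.

1.7%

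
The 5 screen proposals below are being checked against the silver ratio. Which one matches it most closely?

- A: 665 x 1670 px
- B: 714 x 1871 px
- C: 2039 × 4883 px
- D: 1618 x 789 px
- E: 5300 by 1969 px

Ratios (long/short): A ≈ 2.511; B ≈ 2.620; C ≈ 2.395; D ≈ 2.051; E ≈ 2.692.
silver ratio ≈ 2.414; option C is nearest (Δ 0.019).

C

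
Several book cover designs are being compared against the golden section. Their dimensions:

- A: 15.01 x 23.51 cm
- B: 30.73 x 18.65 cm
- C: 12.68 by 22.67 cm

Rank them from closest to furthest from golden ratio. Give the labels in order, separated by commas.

A: 23.51/15.01 ≈ 1.566 → |1.566 − 1.618| = 0.052
B: 30.73/18.65 ≈ 1.648 → |1.648 − 1.618| = 0.030
C: 22.67/12.68 ≈ 1.788 → |1.788 − 1.618| = 0.170

B, A, C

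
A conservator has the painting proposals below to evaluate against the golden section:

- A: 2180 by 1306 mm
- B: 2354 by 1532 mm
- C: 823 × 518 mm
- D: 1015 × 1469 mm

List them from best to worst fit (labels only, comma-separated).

C, A, B, D

A: 2180/1306 ≈ 1.669 → |1.669 − 1.618| = 0.051
B: 2354/1532 ≈ 1.537 → |1.537 − 1.618| = 0.081
C: 823/518 ≈ 1.589 → |1.589 − 1.618| = 0.029
D: 1469/1015 ≈ 1.447 → |1.447 − 1.618| = 0.171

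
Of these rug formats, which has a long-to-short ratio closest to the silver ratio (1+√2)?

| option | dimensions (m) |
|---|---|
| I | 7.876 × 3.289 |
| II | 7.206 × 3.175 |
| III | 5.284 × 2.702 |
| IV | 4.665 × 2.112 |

I

Ratios (long/short): I ≈ 2.395; II ≈ 2.270; III ≈ 1.956; IV ≈ 2.209.
silver ratio ≈ 2.414; option I is nearest (Δ 0.019).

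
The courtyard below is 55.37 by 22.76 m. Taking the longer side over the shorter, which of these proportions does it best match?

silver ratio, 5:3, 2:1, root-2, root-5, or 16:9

silver ratio

55.37/22.76 ≈ 2.433. Nearest candidates are silver ratio (2.414, off by 0.019) and root-5 (2.236, off by 0.197).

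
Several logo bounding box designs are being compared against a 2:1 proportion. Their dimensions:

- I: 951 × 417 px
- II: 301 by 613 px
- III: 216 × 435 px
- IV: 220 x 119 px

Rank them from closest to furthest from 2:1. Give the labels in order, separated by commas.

I: 951/417 ≈ 2.281 → |2.281 − 2.000| = 0.281
II: 613/301 ≈ 2.037 → |2.037 − 2.000| = 0.037
III: 435/216 ≈ 2.014 → |2.014 − 2.000| = 0.014
IV: 220/119 ≈ 1.849 → |1.849 − 2.000| = 0.151

III, II, IV, I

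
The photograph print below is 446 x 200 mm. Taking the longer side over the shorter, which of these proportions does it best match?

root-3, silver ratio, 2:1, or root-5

root-5

446/200 ≈ 2.230. Nearest candidates are root-5 (2.236, off by 0.006) and silver ratio (2.414, off by 0.184).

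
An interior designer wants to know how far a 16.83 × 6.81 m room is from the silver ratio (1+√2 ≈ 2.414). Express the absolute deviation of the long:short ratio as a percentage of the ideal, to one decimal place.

Ratio = 16.83 / 6.81 ≈ 2.4714.
Ideal silver ratio ≈ 2.4142. |2.4714 − 2.4142| / 2.4142 ≈ 2.37% → 2.4%.

2.4%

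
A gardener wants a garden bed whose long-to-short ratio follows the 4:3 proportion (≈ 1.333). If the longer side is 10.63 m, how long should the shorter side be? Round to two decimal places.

7.97 m

4:3 ≈ 1.33333.
Shorter side = 10.63 ÷ 1.33333 ≈ 7.9725 → 7.97 m.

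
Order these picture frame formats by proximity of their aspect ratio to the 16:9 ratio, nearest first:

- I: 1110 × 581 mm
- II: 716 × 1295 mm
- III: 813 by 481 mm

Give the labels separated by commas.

II, III, I

Ratios: I = 1110 / 581 ≈ 1.910; II = 1295 / 716 ≈ 1.809; III = 813 / 481 ≈ 1.690.
|Δ from 1.778|: I 0.132; II 0.031; III 0.088.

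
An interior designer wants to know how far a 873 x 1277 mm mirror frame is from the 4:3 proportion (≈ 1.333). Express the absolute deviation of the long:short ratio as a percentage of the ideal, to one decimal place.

9.7%

Ratio = 1277 / 873 ≈ 1.4628.
Ideal 4:3 ≈ 1.3333. |1.4628 − 1.3333| / 1.3333 ≈ 9.71% → 9.7%.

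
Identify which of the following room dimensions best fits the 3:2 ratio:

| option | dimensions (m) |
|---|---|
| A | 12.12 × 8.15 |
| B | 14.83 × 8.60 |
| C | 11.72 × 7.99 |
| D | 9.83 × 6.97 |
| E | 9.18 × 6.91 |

Target 3:2 ≈ 1.500.
A: 1.487 (Δ0.013)  B: 1.724 (Δ0.224)  C: 1.467 (Δ0.033)  D: 1.410 (Δ0.090)  E: 1.329 (Δ0.171)

A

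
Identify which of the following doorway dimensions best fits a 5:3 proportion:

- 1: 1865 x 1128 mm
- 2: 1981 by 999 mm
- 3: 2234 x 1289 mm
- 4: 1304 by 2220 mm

Ratios (long/short): 1 ≈ 1.653; 2 ≈ 1.983; 3 ≈ 1.733; 4 ≈ 1.702.
5:3 ≈ 1.667; option 1 is nearest (Δ 0.014).

1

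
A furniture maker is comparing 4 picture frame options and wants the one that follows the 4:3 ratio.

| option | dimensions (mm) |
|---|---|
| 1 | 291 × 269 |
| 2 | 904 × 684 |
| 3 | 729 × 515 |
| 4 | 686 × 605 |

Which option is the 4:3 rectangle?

2

Ratios (long/short): 1 ≈ 1.082; 2 ≈ 1.322; 3 ≈ 1.416; 4 ≈ 1.134.
4:3 ≈ 1.333; option 2 is nearest (Δ 0.011).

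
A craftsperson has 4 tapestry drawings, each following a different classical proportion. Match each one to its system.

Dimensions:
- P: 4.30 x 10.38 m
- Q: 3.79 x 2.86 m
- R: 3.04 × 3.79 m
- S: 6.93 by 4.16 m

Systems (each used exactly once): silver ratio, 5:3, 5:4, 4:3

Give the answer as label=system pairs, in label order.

Ratios: P ≈ 2.414; Q ≈ 1.325; R ≈ 1.247; S ≈ 1.666.
Targets: silver ratio ≈ 2.414; 5:3 ≈ 1.667; 5:4 ≈ 1.250; 4:3 ≈ 1.333.

P=silver ratio, Q=4:3, R=5:4, S=5:3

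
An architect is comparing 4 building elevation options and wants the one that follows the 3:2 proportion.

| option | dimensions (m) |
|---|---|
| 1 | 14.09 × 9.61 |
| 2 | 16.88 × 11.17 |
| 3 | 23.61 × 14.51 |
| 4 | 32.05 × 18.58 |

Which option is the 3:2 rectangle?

Ratios (long/short): 1 ≈ 1.466; 2 ≈ 1.511; 3 ≈ 1.627; 4 ≈ 1.725.
3:2 ≈ 1.500; option 2 is nearest (Δ 0.011).

2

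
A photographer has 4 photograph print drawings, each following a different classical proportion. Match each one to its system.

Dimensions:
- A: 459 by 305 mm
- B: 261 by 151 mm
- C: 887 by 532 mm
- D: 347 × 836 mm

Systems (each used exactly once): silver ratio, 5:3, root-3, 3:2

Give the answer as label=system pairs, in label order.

A = 459/305 ≈ 1.505 → 3:2 (1.500)
B = 261/151 ≈ 1.728 → root-3 (1.732)
C = 887/532 ≈ 1.667 → 5:3 (1.667)
D = 836/347 ≈ 2.409 → silver ratio (2.414)

A=3:2, B=root-3, C=5:3, D=silver ratio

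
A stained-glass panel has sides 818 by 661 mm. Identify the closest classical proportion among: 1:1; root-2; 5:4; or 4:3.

Ratio = 818 / 661 ≈ 1.238.
Distances: 1:1 1.000 (Δ 0.238); root-2 1.414 (Δ 0.176); 5:4 1.250 (Δ 0.012); 4:3 1.333 (Δ 0.095).

5:4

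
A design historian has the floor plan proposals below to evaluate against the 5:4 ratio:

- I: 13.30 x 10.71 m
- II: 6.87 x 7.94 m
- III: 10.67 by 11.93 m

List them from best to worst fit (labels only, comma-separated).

I, II, III

Ratios: I = 13.30 / 10.71 ≈ 1.242; II = 7.94 / 6.87 ≈ 1.156; III = 11.93 / 10.67 ≈ 1.118.
|Δ from 1.250|: I 0.008; II 0.094; III 0.132.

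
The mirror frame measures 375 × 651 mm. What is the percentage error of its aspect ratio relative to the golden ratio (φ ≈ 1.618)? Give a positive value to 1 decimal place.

Ratio = 651 / 375 ≈ 1.7360.
Ideal golden ratio ≈ 1.6180. |1.7360 − 1.6180| / 1.6180 ≈ 7.29% → 7.3%.

7.3%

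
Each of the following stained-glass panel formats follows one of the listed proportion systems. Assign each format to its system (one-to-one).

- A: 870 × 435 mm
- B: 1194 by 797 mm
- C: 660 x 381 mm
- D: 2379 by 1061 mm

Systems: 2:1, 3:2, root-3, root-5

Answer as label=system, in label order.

A=2:1, B=3:2, C=root-3, D=root-5

Ratios: A ≈ 2.000; B ≈ 1.498; C ≈ 1.732; D ≈ 2.242.
Targets: 2:1 ≈ 2.000; 3:2 ≈ 1.500; root-3 ≈ 1.732; root-5 ≈ 2.236.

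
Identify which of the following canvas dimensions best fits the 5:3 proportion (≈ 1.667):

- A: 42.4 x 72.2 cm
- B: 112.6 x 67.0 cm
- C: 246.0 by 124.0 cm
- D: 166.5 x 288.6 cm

Target 5:3 ≈ 1.667.
A: 1.703 (Δ0.036)  B: 1.681 (Δ0.014)  C: 1.984 (Δ0.317)  D: 1.733 (Δ0.066)

B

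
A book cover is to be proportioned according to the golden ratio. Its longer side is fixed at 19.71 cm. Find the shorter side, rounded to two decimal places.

12.18 cm

golden ratio ≈ 1.61803.
Shorter side = 19.71 ÷ 1.61803 ≈ 12.1815 → 12.18 cm.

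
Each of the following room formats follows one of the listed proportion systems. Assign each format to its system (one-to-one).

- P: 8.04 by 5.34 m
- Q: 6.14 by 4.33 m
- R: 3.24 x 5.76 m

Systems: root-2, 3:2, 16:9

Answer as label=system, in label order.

P = 8.04/5.34 ≈ 1.506 → 3:2 (1.500)
Q = 6.14/4.33 ≈ 1.418 → root-2 (1.414)
R = 5.76/3.24 ≈ 1.778 → 16:9 (1.778)

P=3:2, Q=root-2, R=16:9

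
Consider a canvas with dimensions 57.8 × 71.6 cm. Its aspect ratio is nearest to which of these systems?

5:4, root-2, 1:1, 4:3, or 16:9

5:4

Ratio = 71.6 / 57.8 ≈ 1.239.
Distances: 5:4 1.250 (Δ 0.011); root-2 1.414 (Δ 0.175); 1:1 1.000 (Δ 0.239); 4:3 1.333 (Δ 0.094); 16:9 1.778 (Δ 0.539).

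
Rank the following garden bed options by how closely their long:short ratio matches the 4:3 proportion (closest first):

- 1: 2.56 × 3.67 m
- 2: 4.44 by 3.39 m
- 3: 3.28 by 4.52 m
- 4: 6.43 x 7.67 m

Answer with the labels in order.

Ratios: 1 = 3.67 / 2.56 ≈ 1.434; 2 = 4.44 / 3.39 ≈ 1.310; 3 = 4.52 / 3.28 ≈ 1.378; 4 = 7.67 / 6.43 ≈ 1.193.
|Δ from 1.333|: 1 0.101; 2 0.023; 3 0.045; 4 0.140.

2, 3, 1, 4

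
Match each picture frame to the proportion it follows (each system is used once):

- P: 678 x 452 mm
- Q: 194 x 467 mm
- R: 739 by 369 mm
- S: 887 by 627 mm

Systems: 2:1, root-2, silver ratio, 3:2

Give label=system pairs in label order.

P = 678/452 ≈ 1.500 → 3:2 (1.500)
Q = 467/194 ≈ 2.407 → silver ratio (2.414)
R = 739/369 ≈ 2.003 → 2:1 (2.000)
S = 887/627 ≈ 1.415 → root-2 (1.414)

P=3:2, Q=silver ratio, R=2:1, S=root-2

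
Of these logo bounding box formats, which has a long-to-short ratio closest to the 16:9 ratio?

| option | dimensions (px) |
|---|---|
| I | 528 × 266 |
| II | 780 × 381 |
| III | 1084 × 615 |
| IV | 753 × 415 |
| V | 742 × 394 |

Ratios (long/short): I ≈ 1.985; II ≈ 2.047; III ≈ 1.763; IV ≈ 1.814; V ≈ 1.883.
16:9 ≈ 1.778; option III is nearest (Δ 0.015).

III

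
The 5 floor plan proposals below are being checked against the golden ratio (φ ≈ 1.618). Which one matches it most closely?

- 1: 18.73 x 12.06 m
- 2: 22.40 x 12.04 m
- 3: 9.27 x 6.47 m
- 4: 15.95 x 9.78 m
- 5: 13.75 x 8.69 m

4

Ratios (long/short): 1 ≈ 1.553; 2 ≈ 1.860; 3 ≈ 1.433; 4 ≈ 1.631; 5 ≈ 1.582.
golden ratio ≈ 1.618; option 4 is nearest (Δ 0.013).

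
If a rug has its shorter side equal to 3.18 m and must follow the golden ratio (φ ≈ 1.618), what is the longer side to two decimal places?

5.15 m

golden ratio ≈ 1.61803.
Longer side = 3.18 × 1.61803 ≈ 5.1453 → 5.15 m.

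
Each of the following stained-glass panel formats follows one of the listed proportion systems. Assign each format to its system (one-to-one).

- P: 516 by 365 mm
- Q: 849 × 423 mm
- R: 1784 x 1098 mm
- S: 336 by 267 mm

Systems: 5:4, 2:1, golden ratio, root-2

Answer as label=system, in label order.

Ratios: P ≈ 1.414; Q ≈ 2.007; R ≈ 1.625; S ≈ 1.258.
Targets: 5:4 ≈ 1.250; 2:1 ≈ 2.000; golden ratio ≈ 1.618; root-2 ≈ 1.414.

P=root-2, Q=2:1, R=golden ratio, S=5:4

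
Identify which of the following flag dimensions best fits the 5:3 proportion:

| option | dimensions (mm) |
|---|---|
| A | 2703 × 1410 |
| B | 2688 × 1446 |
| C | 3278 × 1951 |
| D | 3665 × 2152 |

C

Ratios (long/short): A ≈ 1.917; B ≈ 1.859; C ≈ 1.680; D ≈ 1.703.
5:3 ≈ 1.667; option C is nearest (Δ 0.013).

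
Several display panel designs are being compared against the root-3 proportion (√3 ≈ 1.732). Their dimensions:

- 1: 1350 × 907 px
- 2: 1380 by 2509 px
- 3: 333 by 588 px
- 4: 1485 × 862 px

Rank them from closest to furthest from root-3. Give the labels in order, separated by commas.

4, 3, 2, 1

Ratios: 1 = 1350 / 907 ≈ 1.488; 2 = 2509 / 1380 ≈ 1.818; 3 = 588 / 333 ≈ 1.766; 4 = 1485 / 862 ≈ 1.723.
|Δ from 1.732|: 1 0.244; 2 0.086; 3 0.034; 4 0.009.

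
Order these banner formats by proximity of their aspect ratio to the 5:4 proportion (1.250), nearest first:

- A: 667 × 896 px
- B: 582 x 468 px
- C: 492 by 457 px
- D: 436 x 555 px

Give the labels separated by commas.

A: 896/667 ≈ 1.343 → |1.343 − 1.250| = 0.093
B: 582/468 ≈ 1.244 → |1.244 − 1.250| = 0.006
C: 492/457 ≈ 1.077 → |1.077 − 1.250| = 0.173
D: 555/436 ≈ 1.273 → |1.273 − 1.250| = 0.023

B, D, A, C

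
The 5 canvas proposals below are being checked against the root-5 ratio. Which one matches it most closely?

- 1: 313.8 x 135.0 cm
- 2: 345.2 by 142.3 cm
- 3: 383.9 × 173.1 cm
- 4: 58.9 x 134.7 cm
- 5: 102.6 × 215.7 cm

Target root-5 ≈ 2.236.
1: 2.324 (Δ0.088)  2: 2.426 (Δ0.190)  3: 2.218 (Δ0.018)  4: 2.287 (Δ0.051)  5: 2.102 (Δ0.134)

3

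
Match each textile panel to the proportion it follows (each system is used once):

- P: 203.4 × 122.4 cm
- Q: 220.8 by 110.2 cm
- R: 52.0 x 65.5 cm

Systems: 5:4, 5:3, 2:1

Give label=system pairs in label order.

P = 203.4/122.4 ≈ 1.662 → 5:3 (1.667)
Q = 220.8/110.2 ≈ 2.004 → 2:1 (2.000)
R = 65.5/52.0 ≈ 1.260 → 5:4 (1.250)

P=5:3, Q=2:1, R=5:4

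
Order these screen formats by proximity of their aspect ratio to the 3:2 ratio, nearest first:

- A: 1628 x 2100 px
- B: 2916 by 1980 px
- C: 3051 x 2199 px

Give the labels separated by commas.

A: 2100/1628 ≈ 1.290 → |1.290 − 1.500| = 0.210
B: 2916/1980 ≈ 1.473 → |1.473 − 1.500| = 0.027
C: 3051/2199 ≈ 1.387 → |1.387 − 1.500| = 0.113

B, C, A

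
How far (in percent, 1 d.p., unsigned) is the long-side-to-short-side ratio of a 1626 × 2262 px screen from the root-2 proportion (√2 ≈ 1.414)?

Ratio = 2262 / 1626 ≈ 1.3911.
Ideal root-2 ≈ 1.4142. |1.3911 − 1.4142| / 1.4142 ≈ 1.63% → 1.6%.

1.6%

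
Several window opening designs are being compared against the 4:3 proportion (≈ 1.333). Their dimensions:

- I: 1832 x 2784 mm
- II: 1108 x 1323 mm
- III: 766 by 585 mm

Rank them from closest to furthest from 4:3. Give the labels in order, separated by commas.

Ratios: I = 2784 / 1832 ≈ 1.520; II = 1323 / 1108 ≈ 1.194; III = 766 / 585 ≈ 1.309.
|Δ from 1.333|: I 0.187; II 0.139; III 0.024.

III, II, I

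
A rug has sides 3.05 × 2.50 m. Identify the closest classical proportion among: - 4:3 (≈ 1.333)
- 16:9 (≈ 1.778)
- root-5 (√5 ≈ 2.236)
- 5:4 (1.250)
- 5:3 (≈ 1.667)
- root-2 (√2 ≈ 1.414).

3.05/2.50 ≈ 1.220. Nearest candidates are 5:4 (1.250, off by 0.030) and 4:3 (1.333, off by 0.113).

5:4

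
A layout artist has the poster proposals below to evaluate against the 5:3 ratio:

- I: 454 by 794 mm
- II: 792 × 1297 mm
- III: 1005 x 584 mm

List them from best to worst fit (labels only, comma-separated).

II, III, I

Ratios: I = 794 / 454 ≈ 1.749; II = 1297 / 792 ≈ 1.638; III = 1005 / 584 ≈ 1.721.
|Δ from 1.667|: I 0.082; II 0.029; III 0.054.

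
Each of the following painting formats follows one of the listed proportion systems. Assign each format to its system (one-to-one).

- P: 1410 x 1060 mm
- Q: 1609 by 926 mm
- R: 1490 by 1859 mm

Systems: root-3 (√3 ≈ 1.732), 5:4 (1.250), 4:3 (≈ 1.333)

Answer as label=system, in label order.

P = 1410/1060 ≈ 1.330 → 4:3 (1.333)
Q = 1609/926 ≈ 1.738 → root-3 (1.732)
R = 1859/1490 ≈ 1.248 → 5:4 (1.250)

P=4:3, Q=root-3, R=5:4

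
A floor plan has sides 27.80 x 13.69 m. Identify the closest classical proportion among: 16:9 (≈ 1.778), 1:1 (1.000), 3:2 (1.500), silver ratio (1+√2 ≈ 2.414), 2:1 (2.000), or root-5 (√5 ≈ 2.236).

Ratio = 27.80 / 13.69 ≈ 2.031.
Distances: 16:9 1.778 (Δ 0.253); 1:1 1.000 (Δ 1.031); 3:2 1.500 (Δ 0.531); silver ratio 2.414 (Δ 0.383); 2:1 2.000 (Δ 0.031); root-5 2.236 (Δ 0.205).

2:1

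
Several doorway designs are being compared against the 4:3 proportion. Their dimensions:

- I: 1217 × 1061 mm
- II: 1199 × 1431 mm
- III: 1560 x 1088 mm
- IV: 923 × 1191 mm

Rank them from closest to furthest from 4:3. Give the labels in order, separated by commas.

IV, III, II, I

Ratios: I = 1217 / 1061 ≈ 1.147; II = 1431 / 1199 ≈ 1.193; III = 1560 / 1088 ≈ 1.434; IV = 1191 / 923 ≈ 1.290.
|Δ from 1.333|: I 0.186; II 0.140; III 0.101; IV 0.043.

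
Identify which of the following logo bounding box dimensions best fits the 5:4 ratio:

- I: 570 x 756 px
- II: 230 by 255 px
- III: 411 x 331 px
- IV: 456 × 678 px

III

Target 5:4 ≈ 1.250.
I: 1.326 (Δ0.076)  II: 1.109 (Δ0.141)  III: 1.242 (Δ0.008)  IV: 1.487 (Δ0.237)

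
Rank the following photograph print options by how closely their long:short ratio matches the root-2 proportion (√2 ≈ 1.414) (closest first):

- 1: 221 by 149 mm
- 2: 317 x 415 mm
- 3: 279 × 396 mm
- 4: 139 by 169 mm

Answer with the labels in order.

Ratios: 1 = 221 / 149 ≈ 1.483; 2 = 415 / 317 ≈ 1.309; 3 = 396 / 279 ≈ 1.419; 4 = 169 / 139 ≈ 1.216.
|Δ from 1.414|: 1 0.069; 2 0.105; 3 0.005; 4 0.198.

3, 1, 2, 4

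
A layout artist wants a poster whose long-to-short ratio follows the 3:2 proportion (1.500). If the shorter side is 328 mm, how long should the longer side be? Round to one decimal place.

492.0 mm

3:2 = 1.50000.
Longer side = 328 × 1.50000 ≈ 492.000 → 492.0 mm.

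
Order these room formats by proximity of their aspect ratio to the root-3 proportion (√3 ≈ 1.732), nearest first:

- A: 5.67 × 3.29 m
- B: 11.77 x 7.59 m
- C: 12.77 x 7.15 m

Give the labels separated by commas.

A, C, B

A: 5.67/3.29 ≈ 1.723 → |1.723 − 1.732| = 0.009
B: 11.77/7.59 ≈ 1.551 → |1.551 − 1.732| = 0.181
C: 12.77/7.15 ≈ 1.786 → |1.786 − 1.732| = 0.054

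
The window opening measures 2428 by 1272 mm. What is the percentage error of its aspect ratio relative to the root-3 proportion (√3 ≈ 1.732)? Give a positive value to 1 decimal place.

Ratio = 2428 / 1272 ≈ 1.9088.
Ideal root-3 ≈ 1.7321. |1.9088 − 1.7321| / 1.7321 ≈ 10.20% → 10.2%.

10.2%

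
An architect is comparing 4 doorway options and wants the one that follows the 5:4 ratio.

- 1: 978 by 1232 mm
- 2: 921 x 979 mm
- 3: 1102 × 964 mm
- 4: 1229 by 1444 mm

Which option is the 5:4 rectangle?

Ratios (long/short): 1 ≈ 1.260; 2 ≈ 1.063; 3 ≈ 1.143; 4 ≈ 1.175.
5:4 ≈ 1.250; option 1 is nearest (Δ 0.010).

1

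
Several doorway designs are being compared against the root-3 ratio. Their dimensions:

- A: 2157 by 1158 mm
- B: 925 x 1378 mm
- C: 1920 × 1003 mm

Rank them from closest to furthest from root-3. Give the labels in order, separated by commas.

A: 2157/1158 ≈ 1.863 → |1.863 − 1.732| = 0.131
B: 1378/925 ≈ 1.490 → |1.490 − 1.732| = 0.242
C: 1920/1003 ≈ 1.914 → |1.914 − 1.732| = 0.182

A, C, B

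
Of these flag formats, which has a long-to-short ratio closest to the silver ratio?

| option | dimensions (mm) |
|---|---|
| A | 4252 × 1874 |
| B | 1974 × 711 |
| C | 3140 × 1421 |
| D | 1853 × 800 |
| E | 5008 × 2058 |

E

Ratios (long/short): A ≈ 2.269; B ≈ 2.776; C ≈ 2.210; D ≈ 2.316; E ≈ 2.433.
silver ratio ≈ 2.414; option E is nearest (Δ 0.019).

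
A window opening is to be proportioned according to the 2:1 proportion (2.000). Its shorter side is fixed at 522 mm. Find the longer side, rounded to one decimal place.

2:1 = 2.00000.
Longer side = 522 × 2.00000 ≈ 1044.000 → 1044.0 mm.

1044.0 mm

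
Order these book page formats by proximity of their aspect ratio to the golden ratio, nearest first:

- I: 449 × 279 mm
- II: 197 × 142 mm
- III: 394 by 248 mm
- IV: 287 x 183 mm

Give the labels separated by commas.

I: 449/279 ≈ 1.609 → |1.609 − 1.618| = 0.009
II: 197/142 ≈ 1.387 → |1.387 − 1.618| = 0.231
III: 394/248 ≈ 1.589 → |1.589 − 1.618| = 0.029
IV: 287/183 ≈ 1.568 → |1.568 − 1.618| = 0.050

I, III, IV, II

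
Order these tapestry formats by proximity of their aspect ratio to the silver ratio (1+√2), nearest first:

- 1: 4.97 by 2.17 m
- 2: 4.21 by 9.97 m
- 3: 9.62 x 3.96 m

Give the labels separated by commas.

Ratios: 1 = 4.97 / 2.17 ≈ 2.290; 2 = 9.97 / 4.21 ≈ 2.368; 3 = 9.62 / 3.96 ≈ 2.429.
|Δ from 2.414|: 1 0.124; 2 0.046; 3 0.015.

3, 2, 1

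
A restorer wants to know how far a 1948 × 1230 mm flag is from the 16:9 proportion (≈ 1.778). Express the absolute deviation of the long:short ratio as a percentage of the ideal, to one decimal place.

10.9%

Ratio = 1948 / 1230 ≈ 1.5837.
Ideal 16:9 ≈ 1.7778. |1.5837 − 1.7778| / 1.7778 ≈ 10.92% → 10.9%.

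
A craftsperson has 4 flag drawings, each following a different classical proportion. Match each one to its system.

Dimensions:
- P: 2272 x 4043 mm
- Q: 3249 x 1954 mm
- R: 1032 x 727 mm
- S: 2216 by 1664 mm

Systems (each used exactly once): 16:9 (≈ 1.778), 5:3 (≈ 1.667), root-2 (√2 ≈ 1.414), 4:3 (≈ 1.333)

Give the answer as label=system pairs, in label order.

P=16:9, Q=5:3, R=root-2, S=4:3

P = 4043/2272 ≈ 1.779 → 16:9 (1.778)
Q = 3249/1954 ≈ 1.663 → 5:3 (1.667)
R = 1032/727 ≈ 1.420 → root-2 (1.414)
S = 2216/1664 ≈ 1.332 → 4:3 (1.333)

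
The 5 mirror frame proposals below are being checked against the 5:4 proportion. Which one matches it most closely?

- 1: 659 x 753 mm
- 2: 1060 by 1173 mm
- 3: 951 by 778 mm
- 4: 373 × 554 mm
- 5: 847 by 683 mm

5

Target 5:4 ≈ 1.250.
1: 1.143 (Δ0.107)  2: 1.107 (Δ0.143)  3: 1.222 (Δ0.028)  4: 1.485 (Δ0.235)  5: 1.240 (Δ0.010)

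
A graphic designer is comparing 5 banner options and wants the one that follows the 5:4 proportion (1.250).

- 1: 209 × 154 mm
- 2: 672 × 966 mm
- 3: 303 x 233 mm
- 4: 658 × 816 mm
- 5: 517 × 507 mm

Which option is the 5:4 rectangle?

Ratios (long/short): 1 ≈ 1.357; 2 ≈ 1.438; 3 ≈ 1.300; 4 ≈ 1.240; 5 ≈ 1.020.
5:4 ≈ 1.250; option 4 is nearest (Δ 0.010).

4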